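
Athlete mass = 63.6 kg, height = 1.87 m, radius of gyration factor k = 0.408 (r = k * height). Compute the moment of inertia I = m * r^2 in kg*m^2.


r = k * height = 0.408 * 1.87 = 0.76296 m
r^2 = 0.76296^2 = 0.582108
I = 63.6 * 0.582108 = 37.022 kg*m^2

37.022 kg*m^2


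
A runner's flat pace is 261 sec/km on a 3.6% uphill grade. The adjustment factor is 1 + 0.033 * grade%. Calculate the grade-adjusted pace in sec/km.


Factor = 1 + 0.033 * 3.6 = 1.1188
Adjusted pace = 261 * 1.1188
= 292.01 sec/km

292.01 s/km


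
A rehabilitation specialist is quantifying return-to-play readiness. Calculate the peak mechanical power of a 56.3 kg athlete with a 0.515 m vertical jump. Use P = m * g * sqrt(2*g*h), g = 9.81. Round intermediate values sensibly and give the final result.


First, sqrt(2gh) = sqrt(2 * 9.81 * 0.515)
= sqrt(10.1043) = 3.178726 m/s
Power = 56.3 * 9.81 * 3.178726 = 1755.62 W

1755.62 W


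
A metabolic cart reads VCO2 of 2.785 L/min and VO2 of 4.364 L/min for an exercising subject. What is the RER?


RER = VCO2 / VO2 = 2.785 / 4.364 = 0.6382

0.6382


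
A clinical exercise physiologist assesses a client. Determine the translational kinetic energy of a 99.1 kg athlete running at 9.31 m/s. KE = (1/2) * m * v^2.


KE = 0.5 * m * v^2
= 0.5 * 99.1 * 9.31^2
= 0.5 * 99.1 * 86.6761
= 4294.8 J

4294.8 J


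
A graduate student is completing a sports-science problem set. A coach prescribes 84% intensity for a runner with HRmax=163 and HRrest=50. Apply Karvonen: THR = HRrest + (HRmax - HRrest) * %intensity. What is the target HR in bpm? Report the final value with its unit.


Heart rate reserve = 163 - 50 = 113
Intensity fraction = 84 / 100 = 0.84
THR = 50 + 113 * 0.84 = 144.92 bpm

144.92 bpm


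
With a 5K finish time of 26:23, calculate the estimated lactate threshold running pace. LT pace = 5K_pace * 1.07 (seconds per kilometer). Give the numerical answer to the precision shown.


Race duration = 1583 s for 5 km
Average pace = 1583 / 5 = 316.6 s/km
LT pace = 316.6 * 1.07
= 338.76 s/km

338.76 s/km


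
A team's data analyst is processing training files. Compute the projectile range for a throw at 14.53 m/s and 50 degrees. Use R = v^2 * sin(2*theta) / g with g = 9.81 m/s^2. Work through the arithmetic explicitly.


Two times the angle = 100 degrees
sin(100) = 0.984808
R = 211.1209 * 0.984808 / 9.81 = 21.194 m

21.194 m


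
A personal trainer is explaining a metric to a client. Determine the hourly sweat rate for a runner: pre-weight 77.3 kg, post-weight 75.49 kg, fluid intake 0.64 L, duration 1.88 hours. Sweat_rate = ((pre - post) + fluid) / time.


Mass lost = 77.3 - 75.49 = 1.81 kg
Add fluid consumed: 1.81 + 0.64 = 2.45 L total sweat
Sweat rate = 2.45 / 1.88 = 1.303 L/h

1.303 L/h


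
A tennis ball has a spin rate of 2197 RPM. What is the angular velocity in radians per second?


Convert RPM to rad/s: multiply by 2*pi and divide by 60
omega = 2197 * 2 * pi / 60
= 230.069 rad/s

230.069 rad/s


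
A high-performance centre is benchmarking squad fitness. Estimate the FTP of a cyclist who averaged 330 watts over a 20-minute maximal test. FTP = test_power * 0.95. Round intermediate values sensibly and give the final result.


FTP = 330 * 0.95 = 313.5 W

313.5 W


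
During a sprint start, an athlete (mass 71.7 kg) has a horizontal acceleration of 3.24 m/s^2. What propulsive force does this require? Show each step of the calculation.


Propulsive force = mass * acceleration
= 71.7 kg * 3.24 m/s^2
= 232.31 N

232.31 N


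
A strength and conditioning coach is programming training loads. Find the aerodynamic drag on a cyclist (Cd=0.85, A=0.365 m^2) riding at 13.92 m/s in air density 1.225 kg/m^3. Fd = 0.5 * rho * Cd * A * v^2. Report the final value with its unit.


Fd = 0.5 * 1.225 * 0.85 * 0.365 * 13.92^2
= 0.5 * 1.225 * 0.85 * 0.365 * 193.7664
= 36.821 N

36.821 N


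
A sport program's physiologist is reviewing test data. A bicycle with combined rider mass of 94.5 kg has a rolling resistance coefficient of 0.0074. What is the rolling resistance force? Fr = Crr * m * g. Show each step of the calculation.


Fr = 0.0074 * 94.5 * 9.81
= 0.6993 * 9.81
= 6.86 N

6.86 N


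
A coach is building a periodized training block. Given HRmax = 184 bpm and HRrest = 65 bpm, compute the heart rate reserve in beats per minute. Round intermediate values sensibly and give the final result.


Heart rate reserve = maximum HR minus resting HR
HRR = 184 - 65 = 119 bpm

119 bpm


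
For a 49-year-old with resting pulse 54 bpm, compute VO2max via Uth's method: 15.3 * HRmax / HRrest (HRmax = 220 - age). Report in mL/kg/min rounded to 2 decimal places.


Step 1: HRmax = 220 - 49 = 171 bpm
Step 2: Ratio = 171 / 54 = 3.1667
Step 3: VO2max = 15.3 * 3.1667 = 48.45 mL/kg/min

48.45 mL/kg/min


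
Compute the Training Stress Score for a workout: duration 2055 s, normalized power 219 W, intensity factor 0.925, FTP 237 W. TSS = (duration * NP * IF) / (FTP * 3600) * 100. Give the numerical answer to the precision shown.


Product = 2055 * 219 * 0.925 = 416291.625
Base = 237 * 3600 = 853200
TSS = 416291.625 / 853200 * 100 = 48.79

48.79 TSS


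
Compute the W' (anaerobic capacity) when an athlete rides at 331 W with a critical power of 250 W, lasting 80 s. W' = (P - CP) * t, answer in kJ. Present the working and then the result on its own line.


Above-CP power = 81 W
Duration = 80 s
W' = 81 * 80 = 6480 J
Convert: 6480 / 1000 = 6.48 kJ

6.48 kJ


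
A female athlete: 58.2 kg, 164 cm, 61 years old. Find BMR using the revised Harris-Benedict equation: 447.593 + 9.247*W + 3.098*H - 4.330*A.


Intercept = 447.593
Weight contribution = 9.247 * 58.2 = 538.1754
Height contribution = 3.098 * 164 = 508.072
Age contribution = 4.33 * 61 = 264.13
BMR = 447.593 + 538.1754 + 508.072 - 264.13
= 1229.71 kcal/day

1229.71 kcal/day


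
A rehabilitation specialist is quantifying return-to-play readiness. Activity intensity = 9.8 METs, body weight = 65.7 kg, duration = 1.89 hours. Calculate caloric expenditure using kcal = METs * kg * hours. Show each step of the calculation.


kcal = 9.8 * 65.7 * 1.89
= 643.86 * 1.89
= 1216.9 kcal

1216.9 kcal


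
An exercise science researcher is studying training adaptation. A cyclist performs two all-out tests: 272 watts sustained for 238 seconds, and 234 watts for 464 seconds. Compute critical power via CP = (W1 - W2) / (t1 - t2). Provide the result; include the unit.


W1 = P1 * t1 = 272 * 238 = 64736 J
W2 = P2 * t2 = 234 * 464 = 108576 J
CP = (64736 - 108576) / (238 - 464)
= 193.98 W

193.98 W


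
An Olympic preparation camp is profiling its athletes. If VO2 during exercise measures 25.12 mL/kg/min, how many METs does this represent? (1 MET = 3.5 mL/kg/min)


METs = VO2 / 3.5 = 25.12 / 3.5 = 7.18

7.18 METs


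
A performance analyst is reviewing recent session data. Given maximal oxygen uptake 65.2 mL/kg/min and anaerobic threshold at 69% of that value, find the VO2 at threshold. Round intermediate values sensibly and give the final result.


Percentage as decimal = 0.69
VO2 at AT = 65.2 * 0.69 = 44.99 mL/kg/min

44.99 mL/kg/min


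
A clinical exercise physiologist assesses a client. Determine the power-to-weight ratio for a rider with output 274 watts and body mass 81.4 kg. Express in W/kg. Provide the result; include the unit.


P/W = 274 / 81.4 = 3.366 W/kg

3.366 W/kg


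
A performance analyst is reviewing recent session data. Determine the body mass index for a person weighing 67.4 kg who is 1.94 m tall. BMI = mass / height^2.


BMI = mass / height^2
= 67.4 / 1.94^2
= 67.4 / 3.7636
= 17.91 kg/m^2

17.91 kg/m^2


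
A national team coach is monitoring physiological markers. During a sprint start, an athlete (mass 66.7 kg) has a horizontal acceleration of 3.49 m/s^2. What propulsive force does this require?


Propulsive force = mass * acceleration
= 66.7 kg * 3.49 m/s^2
= 232.78 N

232.78 N


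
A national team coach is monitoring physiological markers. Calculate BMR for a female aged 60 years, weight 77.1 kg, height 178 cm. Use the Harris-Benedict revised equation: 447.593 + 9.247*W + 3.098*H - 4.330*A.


Substituting values:
W term = 9.247 * 77.1 = 712.9437
H term = 3.098 * 178 = 551.444
A term = 4.330 * 60 = 259.8
BMR = 1452.18 kcal/day

1452.18 kcal/day


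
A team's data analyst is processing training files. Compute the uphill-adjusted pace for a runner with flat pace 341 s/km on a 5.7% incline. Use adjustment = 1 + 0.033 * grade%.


Adjustment factor = 1 + 0.033 * 5.7 = 1.1881
Grade-adjusted pace = 341 * 1.1881 = 405.14 s/km

405.14 s/km


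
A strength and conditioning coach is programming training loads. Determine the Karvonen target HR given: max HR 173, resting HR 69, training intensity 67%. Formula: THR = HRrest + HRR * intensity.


HRR = HRmax - HRrest = 173 - 69 = 104
THR = 69 + 104 * 0.67
= 138.68 bpm

138.68 bpm


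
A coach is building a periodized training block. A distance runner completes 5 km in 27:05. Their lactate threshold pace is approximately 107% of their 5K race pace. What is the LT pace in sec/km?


Convert to seconds: 27 min 5 s = 1625 s
Pace per km = 1625 / 5 = 325.0 s/km
LT pace = 325.0 * 1.07 = 347.75 s/km

347.75 s/km


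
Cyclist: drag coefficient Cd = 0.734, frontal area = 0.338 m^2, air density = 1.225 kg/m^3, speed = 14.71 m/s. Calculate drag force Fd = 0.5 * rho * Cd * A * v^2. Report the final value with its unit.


v^2 = 14.71^2 = 216.3841
Fd = 0.5 * 1.225 * 0.734 * 0.338 * 216.3841
= 32.881 N

32.881 N


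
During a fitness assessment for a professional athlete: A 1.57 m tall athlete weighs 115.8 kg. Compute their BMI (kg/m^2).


height^2 = 2.4649 m^2
BMI = 115.8 / 2.4649 = 46.98 kg/m^2

46.98 kg/m^2


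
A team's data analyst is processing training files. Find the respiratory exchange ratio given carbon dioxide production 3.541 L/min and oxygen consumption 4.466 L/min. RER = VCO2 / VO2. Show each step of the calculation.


VCO2 = 3.541 L/min
VO2 = 4.466 L/min
RER = 3.541 / 4.466 = 0.7929

0.7929


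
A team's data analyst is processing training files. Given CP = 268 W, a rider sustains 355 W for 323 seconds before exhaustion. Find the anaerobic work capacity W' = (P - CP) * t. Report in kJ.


Excess power = 355 - 268 = 87 W
Work above CP = 87 * 323 = 28101 J
W' = 28.101 kJ

28.101 kJ


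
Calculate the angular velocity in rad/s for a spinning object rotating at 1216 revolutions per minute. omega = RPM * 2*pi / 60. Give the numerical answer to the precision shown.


omega = RPM * 2*pi / 60
= 1216 * 6.28318531 / 60
= 127.339 rad/s

127.339 rad/s


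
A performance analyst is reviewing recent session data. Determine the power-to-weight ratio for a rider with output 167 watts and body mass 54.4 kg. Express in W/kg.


P/W = 167 / 54.4 = 3.07 W/kg

3.07 W/kg


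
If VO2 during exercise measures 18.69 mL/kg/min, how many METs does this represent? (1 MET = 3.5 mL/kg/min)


METs = VO2 / 3.5 = 18.69 / 3.5 = 5.34

5.34 METs


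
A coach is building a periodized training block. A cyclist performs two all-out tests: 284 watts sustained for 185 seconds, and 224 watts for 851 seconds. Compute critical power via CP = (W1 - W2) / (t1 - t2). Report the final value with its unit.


W1 = P1 * t1 = 284 * 185 = 52540 J
W2 = P2 * t2 = 224 * 851 = 190624 J
CP = (52540 - 190624) / (185 - 851)
= 207.33 W

207.33 W


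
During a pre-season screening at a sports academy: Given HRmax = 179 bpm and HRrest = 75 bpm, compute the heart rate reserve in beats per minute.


Heart rate reserve = maximum HR minus resting HR
HRR = 179 - 75 = 104 bpm

104 bpm


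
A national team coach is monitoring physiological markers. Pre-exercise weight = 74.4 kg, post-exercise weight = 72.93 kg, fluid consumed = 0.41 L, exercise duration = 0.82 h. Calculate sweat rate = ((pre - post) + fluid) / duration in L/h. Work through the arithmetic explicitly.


Weight loss = 74.4 - 72.93 = 1.47 kg (approx L)
Total sweat = 1.47 + 0.41 = 1.88 L
Sweat rate = 1.88 / 0.82 = 2.293 L/h

2.293 L/h


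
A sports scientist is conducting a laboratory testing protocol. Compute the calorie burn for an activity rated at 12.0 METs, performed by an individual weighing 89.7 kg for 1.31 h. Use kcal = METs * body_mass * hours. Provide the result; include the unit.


Product of METs and mass = 12.0 * 89.7 = 1076.4
Total kcal = 1076.4 * 1.31 = 1410.08 kcal

1410.08 kcal


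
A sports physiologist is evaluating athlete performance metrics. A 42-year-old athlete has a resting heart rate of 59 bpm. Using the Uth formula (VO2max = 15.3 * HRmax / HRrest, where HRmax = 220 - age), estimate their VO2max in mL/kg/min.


HRmax = 220 - 42 = 178 bpm
Ratio = HRmax / HRrest = 178 / 59 = 3.0169
VO2max = 15.3 * 3.0169 = 46.16 mL/kg/min

46.16 mL/kg/min


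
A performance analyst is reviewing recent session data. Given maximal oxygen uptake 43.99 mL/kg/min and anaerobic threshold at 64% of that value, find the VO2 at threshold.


Percentage as decimal = 0.64
VO2 at AT = 43.99 * 0.64 = 28.15 mL/kg/min

28.15 mL/kg/min


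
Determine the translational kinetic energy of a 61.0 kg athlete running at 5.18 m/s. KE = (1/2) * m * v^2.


KE = 0.5 * m * v^2
= 0.5 * 61.0 * 5.18^2
= 0.5 * 61.0 * 26.8324
= 818.39 J

818.39 J


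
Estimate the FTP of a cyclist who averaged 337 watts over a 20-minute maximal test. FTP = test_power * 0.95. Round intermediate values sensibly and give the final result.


FTP = 337 * 0.95 = 320.15 W

320.15 W


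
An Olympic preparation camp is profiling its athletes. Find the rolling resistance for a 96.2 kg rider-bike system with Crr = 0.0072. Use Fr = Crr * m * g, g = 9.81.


m * g = 96.2 * 9.81 = 943.722 N
Fr = 0.0072 * 943.722 = 6.795 N

6.795 N


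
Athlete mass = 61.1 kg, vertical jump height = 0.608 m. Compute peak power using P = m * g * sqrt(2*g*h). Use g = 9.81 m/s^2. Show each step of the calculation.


sqrt(2 * 9.81 * 0.608) = sqrt(11.92896) = 3.453833 m/s
P = 61.1 * 9.81 * 3.453833
= 2070.2 W

2070.2 W


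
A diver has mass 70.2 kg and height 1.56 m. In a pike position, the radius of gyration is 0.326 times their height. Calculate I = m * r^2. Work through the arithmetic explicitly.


r = 0.326 * 1.56 = 0.50856 m
I = m * r^2 = 70.2 * 0.258633 = 18.156 kg*m^2

18.156 kg*m^2


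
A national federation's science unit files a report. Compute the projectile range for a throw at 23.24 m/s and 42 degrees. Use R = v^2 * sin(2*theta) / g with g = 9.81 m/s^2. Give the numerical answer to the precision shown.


Two times the angle = 84 degrees
sin(84) = 0.994522
R = 540.0976 * 0.994522 / 9.81 = 54.754 m

54.754 m


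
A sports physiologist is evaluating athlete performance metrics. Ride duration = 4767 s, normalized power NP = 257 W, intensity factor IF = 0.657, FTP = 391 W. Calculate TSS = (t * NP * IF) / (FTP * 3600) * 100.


Numerator = 4767 * 257 * 0.657 = 804903.183
Denominator = 391 * 3600 = 1407600
TSS = 804903.183 / 1407600 * 100
= 57.18

57.18 TSS


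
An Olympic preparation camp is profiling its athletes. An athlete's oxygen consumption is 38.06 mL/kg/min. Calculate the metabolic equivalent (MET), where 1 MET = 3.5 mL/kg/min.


MET = VO2 / 3.5
= 38.06 / 3.5
= 10.87 METs

10.87 METs


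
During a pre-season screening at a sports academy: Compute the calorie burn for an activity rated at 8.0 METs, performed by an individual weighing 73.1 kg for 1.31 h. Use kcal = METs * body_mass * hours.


Product of METs and mass = 8.0 * 73.1 = 584.8
Total kcal = 584.8 * 1.31 = 766.09 kcal

766.09 kcal


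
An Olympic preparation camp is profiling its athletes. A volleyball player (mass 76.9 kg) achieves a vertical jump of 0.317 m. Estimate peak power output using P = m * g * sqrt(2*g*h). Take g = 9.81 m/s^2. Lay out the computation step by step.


2 * g * h = 2 * 9.81 * 0.317 = 6.21954
sqrt(6.21954) = 2.493901 m/s
P = 76.9 * 9.81 * 2.493901 = 1881.37 W

1881.37 W


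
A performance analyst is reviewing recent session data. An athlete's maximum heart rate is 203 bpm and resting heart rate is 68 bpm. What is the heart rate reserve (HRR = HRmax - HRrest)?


HRR = HRmax - HRrest
= 203 - 68
= 135 bpm

135 bpm


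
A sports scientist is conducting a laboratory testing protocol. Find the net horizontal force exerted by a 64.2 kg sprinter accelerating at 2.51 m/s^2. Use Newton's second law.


Newton's second law: F = m * a
F = 64.2 * 2.51 = 161.14 N

161.14 N


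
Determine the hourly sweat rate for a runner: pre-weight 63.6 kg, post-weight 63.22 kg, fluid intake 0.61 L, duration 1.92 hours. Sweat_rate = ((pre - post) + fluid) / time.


Mass lost = 63.6 - 63.22 = 0.38 kg
Add fluid consumed: 0.38 + 0.61 = 0.99 L total sweat
Sweat rate = 0.99 / 1.92 = 0.516 L/h

0.516 L/h


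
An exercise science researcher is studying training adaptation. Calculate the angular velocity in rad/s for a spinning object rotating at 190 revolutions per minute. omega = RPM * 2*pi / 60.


omega = RPM * 2*pi / 60
= 190 * 6.28318531 / 60
= 19.897 rad/s

19.897 rad/s


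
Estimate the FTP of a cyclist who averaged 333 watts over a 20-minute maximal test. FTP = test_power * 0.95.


FTP = 333 * 0.95 = 316.35 W

316.35 W


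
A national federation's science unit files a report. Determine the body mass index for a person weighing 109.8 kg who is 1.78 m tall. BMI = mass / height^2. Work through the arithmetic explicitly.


BMI = mass / height^2
= 109.8 / 1.78^2
= 109.8 / 3.1684
= 34.65 kg/m^2

34.65 kg/m^2


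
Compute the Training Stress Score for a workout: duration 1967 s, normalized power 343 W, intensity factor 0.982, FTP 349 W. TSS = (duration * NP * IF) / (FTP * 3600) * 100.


Product = 1967 * 343 * 0.982 = 662536.742
Base = 349 * 3600 = 1256400
TSS = 662536.742 / 1256400 * 100 = 52.73

52.73 TSS


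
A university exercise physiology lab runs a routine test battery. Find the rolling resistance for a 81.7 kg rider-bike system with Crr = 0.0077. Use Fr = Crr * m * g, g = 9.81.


m * g = 81.7 * 9.81 = 801.477 N
Fr = 0.0077 * 801.477 = 6.171 N

6.171 N


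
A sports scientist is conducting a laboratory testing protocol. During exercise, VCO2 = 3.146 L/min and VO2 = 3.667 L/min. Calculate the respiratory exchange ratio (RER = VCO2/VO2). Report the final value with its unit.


RER = VCO2 / VO2
= 3.146 / 3.667
= 0.8579

0.8579


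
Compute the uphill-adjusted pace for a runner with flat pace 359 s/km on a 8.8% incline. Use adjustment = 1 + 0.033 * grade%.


Adjustment factor = 1 + 0.033 * 8.8 = 1.2904
Grade-adjusted pace = 359 * 1.2904 = 463.25 s/km

463.25 s/km


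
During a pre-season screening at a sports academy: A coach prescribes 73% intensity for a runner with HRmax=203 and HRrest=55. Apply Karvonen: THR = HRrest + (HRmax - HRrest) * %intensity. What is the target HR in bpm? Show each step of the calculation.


Heart rate reserve = 203 - 55 = 148
Intensity fraction = 73 / 100 = 0.73
THR = 55 + 148 * 0.73 = 163.04 bpm

163.04 bpm


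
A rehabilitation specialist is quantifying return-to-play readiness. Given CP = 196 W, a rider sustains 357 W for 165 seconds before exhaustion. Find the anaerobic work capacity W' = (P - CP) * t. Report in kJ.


Excess power = 357 - 196 = 161 W
Work above CP = 161 * 165 = 26565 J
W' = 26.565 kJ

26.565 kJ


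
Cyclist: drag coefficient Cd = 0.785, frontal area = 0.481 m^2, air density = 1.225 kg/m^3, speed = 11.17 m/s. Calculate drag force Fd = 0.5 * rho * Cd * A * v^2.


v^2 = 11.17^2 = 124.7689
Fd = 0.5 * 1.225 * 0.785 * 0.481 * 124.7689
= 28.855 N

28.855 N


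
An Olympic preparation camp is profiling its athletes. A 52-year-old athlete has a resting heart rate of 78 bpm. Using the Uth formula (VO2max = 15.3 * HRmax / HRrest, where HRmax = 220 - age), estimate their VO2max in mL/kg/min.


HRmax = 220 - 52 = 168 bpm
Ratio = HRmax / HRrest = 168 / 78 = 2.1538
VO2max = 15.3 * 2.1538 = 32.95 mL/kg/min

32.95 mL/kg/min


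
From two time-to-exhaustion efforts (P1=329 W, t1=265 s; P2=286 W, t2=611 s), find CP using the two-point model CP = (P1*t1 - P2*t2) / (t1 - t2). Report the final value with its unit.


Work in trial 1 = 87185 J
Work in trial 2 = 174746 J
Delta work = -87561 J
Delta time = -346 s
CP = -87561 / -346 = 253.07 W

253.07 W


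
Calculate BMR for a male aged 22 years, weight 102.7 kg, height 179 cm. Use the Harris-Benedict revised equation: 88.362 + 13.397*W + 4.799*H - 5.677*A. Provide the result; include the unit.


Substituting values:
W term = 13.397 * 102.7 = 1375.8719
H term = 4.799 * 179 = 859.021
A term = 5.677 * 22 = 124.894
BMR = 2198.36 kcal/day

2198.36 kcal/day


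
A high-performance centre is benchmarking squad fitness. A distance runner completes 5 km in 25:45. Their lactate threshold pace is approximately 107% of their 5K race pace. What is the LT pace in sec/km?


Convert to seconds: 25 min 45 s = 1545 s
Pace per km = 1545 / 5 = 309.0 s/km
LT pace = 309.0 * 1.07 = 330.63 s/km

330.63 s/km


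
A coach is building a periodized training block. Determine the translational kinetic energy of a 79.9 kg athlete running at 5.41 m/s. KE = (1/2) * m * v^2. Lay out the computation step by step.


KE = 0.5 * m * v^2
= 0.5 * 79.9 * 5.41^2
= 0.5 * 79.9 * 29.2681
= 1169.26 J

1169.26 J


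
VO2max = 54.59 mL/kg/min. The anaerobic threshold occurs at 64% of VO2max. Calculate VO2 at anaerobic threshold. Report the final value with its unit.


AT fraction = 64 / 100 = 0.64
AT VO2 = 54.59 * 0.64
= 34.94 mL/kg/min

34.94 mL/kg/min


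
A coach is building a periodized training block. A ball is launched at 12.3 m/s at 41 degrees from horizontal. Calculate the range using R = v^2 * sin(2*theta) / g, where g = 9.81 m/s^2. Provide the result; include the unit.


sin(2 * 41) = sin(82) = 0.990268
v^2 = 12.3^2 = 151.29
R = 151.29 * 0.990268 / 9.81
= 15.272 m

15.272 m


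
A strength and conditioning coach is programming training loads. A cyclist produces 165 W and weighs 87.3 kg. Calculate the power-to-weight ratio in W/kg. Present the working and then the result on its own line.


P/W = power / mass
= 165 / 87.3
= 1.89 W/kg

1.89 W/kg


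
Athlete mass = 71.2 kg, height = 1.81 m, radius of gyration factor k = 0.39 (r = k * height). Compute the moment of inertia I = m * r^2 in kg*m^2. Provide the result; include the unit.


r = k * height = 0.39 * 1.81 = 0.7059 m
r^2 = 0.7059^2 = 0.498295
I = 71.2 * 0.498295 = 35.479 kg*m^2

35.479 kg*m^2


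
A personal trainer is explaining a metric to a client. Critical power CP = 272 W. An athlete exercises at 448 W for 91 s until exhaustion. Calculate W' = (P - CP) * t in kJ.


P - CP = 448 - 272 = 176 W
W' = 176 * 91 = 16016 J
= 16016 / 1000 = 16.016 kJ

16.016 kJ


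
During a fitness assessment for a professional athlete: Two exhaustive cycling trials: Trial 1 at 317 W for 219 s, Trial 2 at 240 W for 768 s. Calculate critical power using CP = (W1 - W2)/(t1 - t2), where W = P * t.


W1 = 317 * 219 = 69423 J
W2 = 240 * 768 = 184320 J
CP = (69423 - 184320) / (219 - 768)
= -114897 / -549
= 209.28 W

209.28 W


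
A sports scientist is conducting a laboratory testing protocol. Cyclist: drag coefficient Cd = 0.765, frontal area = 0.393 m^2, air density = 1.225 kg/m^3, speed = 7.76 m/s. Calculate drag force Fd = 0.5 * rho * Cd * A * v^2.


v^2 = 7.76^2 = 60.2176
Fd = 0.5 * 1.225 * 0.765 * 0.393 * 60.2176
= 11.089 N

11.089 N


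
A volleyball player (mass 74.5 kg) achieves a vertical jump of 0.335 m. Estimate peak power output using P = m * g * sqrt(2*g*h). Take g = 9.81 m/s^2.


2 * g * h = 2 * 9.81 * 0.335 = 6.5727
sqrt(6.5727) = 2.563728 m/s
P = 74.5 * 9.81 * 2.563728 = 1873.69 W

1873.69 W


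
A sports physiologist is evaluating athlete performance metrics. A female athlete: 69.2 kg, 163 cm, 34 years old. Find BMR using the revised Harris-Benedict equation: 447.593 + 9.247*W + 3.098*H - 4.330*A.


Intercept = 447.593
Weight contribution = 9.247 * 69.2 = 639.8924
Height contribution = 3.098 * 163 = 504.974
Age contribution = 4.33 * 34 = 147.22
BMR = 447.593 + 639.8924 + 504.974 - 147.22
= 1445.24 kcal/day

1445.24 kcal/day


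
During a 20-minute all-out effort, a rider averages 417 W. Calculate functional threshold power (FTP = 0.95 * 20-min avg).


FTP = 0.95 * 417
= 396.15 W

396.15 W


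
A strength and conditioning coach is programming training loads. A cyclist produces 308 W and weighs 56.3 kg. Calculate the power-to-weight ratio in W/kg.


P/W = power / mass
= 308 / 56.3
= 5.471 W/kg

5.471 W/kg


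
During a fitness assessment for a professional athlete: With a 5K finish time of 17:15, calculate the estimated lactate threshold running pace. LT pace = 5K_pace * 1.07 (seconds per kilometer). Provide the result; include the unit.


Race duration = 1035 s for 5 km
Average pace = 1035 / 5 = 207.0 s/km
LT pace = 207.0 * 1.07
= 221.49 s/km

221.49 s/km


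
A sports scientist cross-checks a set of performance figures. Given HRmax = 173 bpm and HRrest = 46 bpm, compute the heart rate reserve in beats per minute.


Heart rate reserve = maximum HR minus resting HR
HRR = 173 - 46 = 127 bpm

127 bpm


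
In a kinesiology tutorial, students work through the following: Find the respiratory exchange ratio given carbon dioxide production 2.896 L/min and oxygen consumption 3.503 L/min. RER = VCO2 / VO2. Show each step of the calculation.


VCO2 = 2.896 L/min
VO2 = 3.503 L/min
RER = 2.896 / 3.503 = 0.8267

0.8267


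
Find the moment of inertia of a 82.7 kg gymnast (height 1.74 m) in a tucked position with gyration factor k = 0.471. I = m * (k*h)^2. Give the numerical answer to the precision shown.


Radius of gyration = 0.471 * 1.74 = 0.81954 m
I = 82.7 * 0.81954^2
= 82.7 * 0.671646
= 55.545 kg*m^2

55.545 kg*m^2


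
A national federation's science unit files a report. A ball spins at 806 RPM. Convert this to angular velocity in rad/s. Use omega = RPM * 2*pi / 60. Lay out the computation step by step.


omega = 806 * 2 * pi / 60
= 806 * 6.28318531 / 60
= 5064.247 / 60
= 84.404 rad/s

84.404 rad/s


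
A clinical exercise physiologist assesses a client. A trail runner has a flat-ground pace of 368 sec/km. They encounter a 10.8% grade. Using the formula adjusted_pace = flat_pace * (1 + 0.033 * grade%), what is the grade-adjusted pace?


Grade factor = 1 + 0.033 * 10.8 = 1.3564
Adjusted = 368 * 1.3564 = 499.16 sec/km

499.16 s/km


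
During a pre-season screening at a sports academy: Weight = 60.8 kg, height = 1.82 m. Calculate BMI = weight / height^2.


height^2 = 1.82^2 = 3.3124
BMI = 60.8 / 3.3124 = 18.36 kg/m^2

18.36 kg/m^2


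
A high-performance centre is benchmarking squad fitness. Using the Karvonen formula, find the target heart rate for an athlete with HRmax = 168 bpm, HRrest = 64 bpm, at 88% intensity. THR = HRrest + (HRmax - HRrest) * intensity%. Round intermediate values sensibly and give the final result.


HRR = 168 - 64 = 104
THR = 64 + 104 * 0.88
= 64 + 91.52
= 155.52 bpm

155.52 bpm


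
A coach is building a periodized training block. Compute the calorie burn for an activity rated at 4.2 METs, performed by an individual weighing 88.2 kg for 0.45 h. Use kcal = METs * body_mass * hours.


Product of METs and mass = 4.2 * 88.2 = 370.44
Total kcal = 370.44 * 0.45 = 166.7 kcal

166.7 kcal


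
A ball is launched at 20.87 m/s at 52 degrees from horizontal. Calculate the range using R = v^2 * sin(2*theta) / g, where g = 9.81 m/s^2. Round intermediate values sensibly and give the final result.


sin(2 * 52) = sin(104) = 0.970296
v^2 = 20.87^2 = 435.5569
R = 435.5569 * 0.970296 / 9.81
= 43.08 m

43.08 m


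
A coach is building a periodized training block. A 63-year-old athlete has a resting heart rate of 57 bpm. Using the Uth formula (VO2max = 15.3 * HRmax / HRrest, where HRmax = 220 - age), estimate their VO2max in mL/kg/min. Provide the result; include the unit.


HRmax = 220 - 63 = 157 bpm
Ratio = HRmax / HRrest = 157 / 57 = 2.7544
VO2max = 15.3 * 2.7544 = 42.14 mL/kg/min

42.14 mL/kg/min


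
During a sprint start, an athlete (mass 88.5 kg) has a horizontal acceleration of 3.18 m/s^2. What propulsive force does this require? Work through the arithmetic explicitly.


Propulsive force = mass * acceleration
= 88.5 kg * 3.18 m/s^2
= 281.43 N

281.43 N


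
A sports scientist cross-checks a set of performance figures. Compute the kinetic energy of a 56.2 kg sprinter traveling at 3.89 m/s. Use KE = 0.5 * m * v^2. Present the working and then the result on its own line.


Velocity squared = 15.1321
KE = 0.5 * 56.2 * 15.1321 = 425.21 J

425.21 J


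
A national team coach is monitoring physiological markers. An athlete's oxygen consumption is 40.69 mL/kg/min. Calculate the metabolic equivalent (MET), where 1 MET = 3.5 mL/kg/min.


MET = VO2 / 3.5
= 40.69 / 3.5
= 11.63 METs

11.63 METs


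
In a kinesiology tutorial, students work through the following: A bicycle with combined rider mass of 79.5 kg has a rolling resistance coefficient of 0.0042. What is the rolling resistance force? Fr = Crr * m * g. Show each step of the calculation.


Fr = 0.0042 * 79.5 * 9.81
= 0.3339 * 9.81
= 3.276 N

3.276 N


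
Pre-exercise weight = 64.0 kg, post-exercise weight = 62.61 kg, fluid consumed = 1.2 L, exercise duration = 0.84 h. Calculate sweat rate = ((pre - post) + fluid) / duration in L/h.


Weight loss = 64.0 - 62.61 = 1.39 kg (approx L)
Total sweat = 1.39 + 1.2 = 2.59 L
Sweat rate = 2.59 / 0.84 = 3.083 L/h

3.083 L/h


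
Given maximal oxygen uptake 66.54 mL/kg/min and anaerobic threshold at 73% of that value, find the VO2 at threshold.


Percentage as decimal = 0.73
VO2 at AT = 66.54 * 0.73 = 48.57 mL/kg/min

48.57 mL/kg/min


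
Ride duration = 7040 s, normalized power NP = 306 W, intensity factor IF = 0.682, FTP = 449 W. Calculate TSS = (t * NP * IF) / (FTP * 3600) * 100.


Numerator = 7040 * 306 * 0.682 = 1469191.68
Denominator = 449 * 3600 = 1616400
TSS = 1469191.68 / 1616400 * 100
= 90.89

90.89 TSS


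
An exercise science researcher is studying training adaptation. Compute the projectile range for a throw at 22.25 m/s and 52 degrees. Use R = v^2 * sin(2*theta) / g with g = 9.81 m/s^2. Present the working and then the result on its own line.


Two times the angle = 104 degrees
sin(104) = 0.970296
R = 495.0625 * 0.970296 / 9.81 = 48.966 m

48.966 m


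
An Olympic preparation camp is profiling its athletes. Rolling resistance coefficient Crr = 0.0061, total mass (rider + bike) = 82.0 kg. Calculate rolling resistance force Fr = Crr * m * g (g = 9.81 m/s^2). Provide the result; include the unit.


Fr = Crr * m * g
= 0.0061 * 82.0 * 9.81
= 4.907 N

4.907 N


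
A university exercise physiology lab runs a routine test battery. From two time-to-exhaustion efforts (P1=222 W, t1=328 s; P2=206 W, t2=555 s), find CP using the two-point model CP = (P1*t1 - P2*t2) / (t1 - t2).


Work in trial 1 = 72816 J
Work in trial 2 = 114330 J
Delta work = -41514 J
Delta time = -227 s
CP = -41514 / -227 = 182.88 W

182.88 W


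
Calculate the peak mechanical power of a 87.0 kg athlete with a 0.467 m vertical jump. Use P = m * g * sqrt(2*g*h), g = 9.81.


First, sqrt(2gh) = sqrt(2 * 9.81 * 0.467)
= sqrt(9.16254) = 3.026969 m/s
Power = 87.0 * 9.81 * 3.026969 = 2583.43 W

2583.43 W


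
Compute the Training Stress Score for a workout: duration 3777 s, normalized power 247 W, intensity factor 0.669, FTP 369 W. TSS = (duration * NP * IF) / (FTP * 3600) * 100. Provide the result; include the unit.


Product = 3777 * 247 * 0.669 = 624122.811
Base = 369 * 3600 = 1328400
TSS = 624122.811 / 1328400 * 100 = 46.98

46.98 TSS


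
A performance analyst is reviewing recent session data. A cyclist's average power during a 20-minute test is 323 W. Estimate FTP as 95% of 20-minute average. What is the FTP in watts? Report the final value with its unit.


FTP = 20-min power * 0.95
= 323 * 0.95
= 306.85 W

306.85 W


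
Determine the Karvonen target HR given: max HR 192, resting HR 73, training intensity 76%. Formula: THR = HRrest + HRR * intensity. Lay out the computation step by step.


HRR = HRmax - HRrest = 192 - 73 = 119
THR = 73 + 119 * 0.76
= 163.44 bpm

163.44 bpm


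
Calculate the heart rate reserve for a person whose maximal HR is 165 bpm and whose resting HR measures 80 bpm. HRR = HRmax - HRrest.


HRmax = 165 bpm
HRrest = 80 bpm
HRR = 165 - 80 = 85 bpm

85 bpm


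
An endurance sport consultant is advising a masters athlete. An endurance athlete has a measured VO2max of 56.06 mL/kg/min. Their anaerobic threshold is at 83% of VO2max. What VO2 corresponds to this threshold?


Anaerobic threshold VO2 = VO2max * 83%
= 56.06 * 0.83
= 46.53 mL/kg/min

46.53 mL/kg/min


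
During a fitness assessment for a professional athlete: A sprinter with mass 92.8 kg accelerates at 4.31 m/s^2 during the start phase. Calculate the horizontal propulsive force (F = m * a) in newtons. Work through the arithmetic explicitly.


F = m * a
= 92.8 * 4.31
= 399.97 N

399.97 N


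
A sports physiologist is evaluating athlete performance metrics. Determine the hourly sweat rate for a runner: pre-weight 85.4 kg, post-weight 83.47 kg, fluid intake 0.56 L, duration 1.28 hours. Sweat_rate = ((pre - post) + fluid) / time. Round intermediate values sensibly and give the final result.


Mass lost = 85.4 - 83.47 = 1.93 kg
Add fluid consumed: 1.93 + 0.56 = 2.49 L total sweat
Sweat rate = 2.49 / 1.28 = 1.945 L/h

1.945 L/h


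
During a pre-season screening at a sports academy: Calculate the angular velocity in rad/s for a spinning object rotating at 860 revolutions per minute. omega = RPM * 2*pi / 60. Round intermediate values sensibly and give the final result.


omega = RPM * 2*pi / 60
= 860 * 6.28318531 / 60
= 90.059 rad/s

90.059 rad/s


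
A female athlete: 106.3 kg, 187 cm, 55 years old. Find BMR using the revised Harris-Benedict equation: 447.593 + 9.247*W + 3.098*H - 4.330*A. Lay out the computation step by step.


Intercept = 447.593
Weight contribution = 9.247 * 106.3 = 982.9561
Height contribution = 3.098 * 187 = 579.326
Age contribution = 4.33 * 55 = 238.15
BMR = 447.593 + 982.9561 + 579.326 - 238.15
= 1771.73 kcal/day

1771.73 kcal/day


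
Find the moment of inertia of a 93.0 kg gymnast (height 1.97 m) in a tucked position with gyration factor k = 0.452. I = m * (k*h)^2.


Radius of gyration = 0.452 * 1.97 = 0.89044 m
I = 93.0 * 0.89044^2
= 93.0 * 0.792883
= 73.738 kg*m^2

73.738 kg*m^2


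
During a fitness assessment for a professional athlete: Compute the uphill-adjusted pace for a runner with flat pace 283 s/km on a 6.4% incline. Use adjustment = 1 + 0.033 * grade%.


Adjustment factor = 1 + 0.033 * 6.4 = 1.2112
Grade-adjusted pace = 283 * 1.2112 = 342.77 s/km

342.77 s/km


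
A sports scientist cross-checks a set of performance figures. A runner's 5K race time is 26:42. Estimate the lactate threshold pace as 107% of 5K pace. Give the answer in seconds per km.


Total race time = 26*60 + 42 = 1602 seconds
5K pace = 1602 / 5 = 320.4 sec/km
LT pace = 320.4 * 1.07 = 342.83 sec/km

342.83 s/km


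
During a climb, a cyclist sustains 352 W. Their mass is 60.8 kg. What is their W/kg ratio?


Power-to-weight = 352 W / 60.8 kg
= 5.789 W/kg

5.789 W/kg


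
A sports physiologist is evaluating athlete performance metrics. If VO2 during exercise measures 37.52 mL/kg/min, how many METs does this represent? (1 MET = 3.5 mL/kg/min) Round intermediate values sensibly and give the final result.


METs = VO2 / 3.5 = 37.52 / 3.5 = 10.72

10.72 METs


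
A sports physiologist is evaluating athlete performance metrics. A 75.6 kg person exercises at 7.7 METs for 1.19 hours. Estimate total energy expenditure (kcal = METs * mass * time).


Energy = METs * mass(kg) * time(h)
= 7.7 * 75.6 * 1.19
= 692.72 kcal

692.72 kcal


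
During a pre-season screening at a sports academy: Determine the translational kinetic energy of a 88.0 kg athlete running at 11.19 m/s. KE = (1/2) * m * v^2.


KE = 0.5 * m * v^2
= 0.5 * 88.0 * 11.19^2
= 0.5 * 88.0 * 125.2161
= 5509.51 J

5509.51 J


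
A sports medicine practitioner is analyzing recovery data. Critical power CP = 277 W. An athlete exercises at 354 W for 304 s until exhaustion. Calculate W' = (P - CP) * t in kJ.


P - CP = 354 - 277 = 77 W
W' = 77 * 304 = 23408 J
= 23408 / 1000 = 23.408 kJ

23.408 kJ


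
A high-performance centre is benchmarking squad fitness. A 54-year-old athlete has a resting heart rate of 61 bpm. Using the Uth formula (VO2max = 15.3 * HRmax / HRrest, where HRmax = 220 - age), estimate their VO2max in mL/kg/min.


HRmax = 220 - 54 = 166 bpm
Ratio = HRmax / HRrest = 166 / 61 = 2.7213
VO2max = 15.3 * 2.7213 = 41.64 mL/kg/min

41.64 mL/kg/min


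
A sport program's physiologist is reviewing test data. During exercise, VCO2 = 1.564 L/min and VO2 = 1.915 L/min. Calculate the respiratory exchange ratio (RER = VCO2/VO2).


RER = VCO2 / VO2
= 1.564 / 1.915
= 0.8167

0.8167


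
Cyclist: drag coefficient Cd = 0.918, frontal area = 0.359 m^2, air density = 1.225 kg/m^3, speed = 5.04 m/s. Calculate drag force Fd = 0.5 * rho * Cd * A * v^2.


v^2 = 5.04^2 = 25.4016
Fd = 0.5 * 1.225 * 0.918 * 0.359 * 25.4016
= 5.127 N

5.127 N


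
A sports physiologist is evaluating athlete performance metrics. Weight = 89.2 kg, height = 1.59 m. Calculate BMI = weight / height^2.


height^2 = 1.59^2 = 2.5281
BMI = 89.2 / 2.5281 = 35.28 kg/m^2

35.28 kg/m^2


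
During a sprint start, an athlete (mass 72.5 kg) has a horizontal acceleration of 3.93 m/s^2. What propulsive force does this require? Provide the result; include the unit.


Propulsive force = mass * acceleration
= 72.5 kg * 3.93 m/s^2
= 284.93 N

284.93 N


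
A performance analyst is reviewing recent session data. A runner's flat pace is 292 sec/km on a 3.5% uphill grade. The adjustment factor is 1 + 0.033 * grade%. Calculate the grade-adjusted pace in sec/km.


Factor = 1 + 0.033 * 3.5 = 1.1155
Adjusted pace = 292 * 1.1155
= 325.73 sec/km

325.73 s/km


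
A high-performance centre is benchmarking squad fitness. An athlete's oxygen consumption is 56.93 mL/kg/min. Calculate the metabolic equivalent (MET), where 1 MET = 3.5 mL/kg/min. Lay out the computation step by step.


MET = VO2 / 3.5
= 56.93 / 3.5
= 16.27 METs

16.27 METs


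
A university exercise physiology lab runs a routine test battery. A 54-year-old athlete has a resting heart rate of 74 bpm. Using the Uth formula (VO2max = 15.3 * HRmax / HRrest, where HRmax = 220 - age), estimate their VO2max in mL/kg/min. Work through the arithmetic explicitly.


HRmax = 220 - 54 = 166 bpm
Ratio = HRmax / HRrest = 166 / 74 = 2.2432
VO2max = 15.3 * 2.2432 = 34.32 mL/kg/min

34.32 mL/kg/min


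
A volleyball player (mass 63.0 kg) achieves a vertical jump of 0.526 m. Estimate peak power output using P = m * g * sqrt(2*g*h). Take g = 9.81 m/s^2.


2 * g * h = 2 * 9.81 * 0.526 = 10.32012
sqrt(10.32012) = 3.212494 m/s
P = 63.0 * 9.81 * 3.212494 = 1985.42 W

1985.42 W


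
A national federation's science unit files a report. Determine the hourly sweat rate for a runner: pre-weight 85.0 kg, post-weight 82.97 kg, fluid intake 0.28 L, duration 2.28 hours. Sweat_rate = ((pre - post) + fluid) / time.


Mass lost = 85.0 - 82.97 = 2.03 kg
Add fluid consumed: 2.03 + 0.28 = 2.31 L total sweat
Sweat rate = 2.31 / 2.28 = 1.013 L/h

1.013 L/h


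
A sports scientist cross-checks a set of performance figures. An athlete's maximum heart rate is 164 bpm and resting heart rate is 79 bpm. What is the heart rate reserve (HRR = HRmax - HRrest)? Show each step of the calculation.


HRR = HRmax - HRrest
= 164 - 79
= 85 bpm

85 bpm


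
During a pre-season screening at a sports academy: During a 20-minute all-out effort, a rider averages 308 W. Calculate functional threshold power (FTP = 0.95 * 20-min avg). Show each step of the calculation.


FTP = 0.95 * 308
= 292.6 W

292.6 W
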